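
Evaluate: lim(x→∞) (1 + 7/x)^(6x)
This is an exponential indeterminate form.

For exponential indeterminate forms, take the natural log:
  Let L = lim(x→∞) (1 + 7/x)^(6x)
  Then ln(L) = lim(x→∞) [exponent × ln(base)]
  Evaluate using L'Hôpital or standard limits, then exponentiate.
  L = e^(42)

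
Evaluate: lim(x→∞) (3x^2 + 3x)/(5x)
This is an ∞/∞ indeterminate form.

Apply L'Hôpital's rule: differentiate numerator and denominator separately.
  f(x) = 3·x^2 + 3·x   ⇒   f'(x) = 6·x + 3
  g(x) = 5·x   ⇒   g'(x) = 5
  lim(x→∞) f'(x)/g'(x) = lim(x→∞) (6·x + 3)/(5)
  = ∞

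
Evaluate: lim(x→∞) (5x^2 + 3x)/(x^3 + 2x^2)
This is an ∞/∞ indeterminate form.

Apply L'Hôpital's rule: differentiate numerator and denominator separately.
  f(x) = 5·x^2 + 3·x   ⇒   f'(x) = 10·x + 3
  g(x) = x^3 + 2·x^2   ⇒   g'(x) = 3·x^2 + 4·x
  lim(x→∞) f'(x)/g'(x) = lim(x→∞) (10·x + 3)/(3·x^2 + 4·x)
  = 0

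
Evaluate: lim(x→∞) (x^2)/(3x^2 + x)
This is an ∞/∞ indeterminate form.

Apply L'Hôpital's rule: differentiate numerator and denominator separately.
  f(x) = x^2   ⇒   f'(x) = 2·x
  g(x) = 3·x^2 + x   ⇒   g'(x) = 6·x + 1
  lim(x→∞) f'(x)/g'(x) = lim(x→∞) (2·x)/(6·x + 1)
  = 1/3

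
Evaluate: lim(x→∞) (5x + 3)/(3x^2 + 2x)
This is an ∞/∞ indeterminate form.

Apply L'Hôpital's rule: differentiate numerator and denominator separately.
  f(x) = 5·x + 3   ⇒   f'(x) = 5
  g(x) = 3·x^2 + 2·x   ⇒   g'(x) = 6·x + 2
  lim(x→∞) f'(x)/g'(x) = lim(x→∞) (5)/(6·x + 2)
  = 0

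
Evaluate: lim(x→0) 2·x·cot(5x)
This is a 0·∞ indeterminate form.

Rewrite 0·∞ as a quotient (0/0 or ∞/∞ form), then apply L'Hôpital's rule:
  lim(x→0) 2·x·cot(5x) = 2/5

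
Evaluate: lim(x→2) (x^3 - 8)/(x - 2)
This is a standard limit.

Factor or rationalize the expression:
  lim(x→2) (x^3 - 8)/(x - 2) = 12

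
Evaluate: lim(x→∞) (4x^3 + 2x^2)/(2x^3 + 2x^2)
This is an ∞/∞ indeterminate form.

Apply L'Hôpital's rule: differentiate numerator and denominator separately.
  f(x) = 4·x^3 + 2·x^2   ⇒   f'(x) = 12·x^2 + 4·x
  g(x) = 2·x^3 + 2·x^2   ⇒   g'(x) = 6·x^2 + 4·x
  lim(x→∞) f'(x)/g'(x) = lim(x→∞) (12·x^2 + 4·x)/(6·x^2 + 4·x)
  = 2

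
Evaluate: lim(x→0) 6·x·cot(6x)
This is a 0·∞ indeterminate form.

Rewrite 0·∞ as a quotient (0/0 or ∞/∞ form), then apply L'Hôpital's rule:
  lim(x→0) 6·x·cot(6x) = 1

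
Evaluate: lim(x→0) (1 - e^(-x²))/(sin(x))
This is a 0/0 indeterminate form.

Apply L'Hôpital's rule: differentiate numerator and denominator separately.
  f(x) = 1 - e^(-x^2)   ⇒   f'(x) = 2·x·e^(-x^2)
  g(x) = sin(x)   ⇒   g'(x) = cos(x)
  lim(x→0) f'(x)/g'(x) = lim(x→0) (2·x·e^(-x^2))/(cos(x))
  = 0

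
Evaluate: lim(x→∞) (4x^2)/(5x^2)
This is an ∞/∞ indeterminate form.

Apply L'Hôpital's rule: differentiate numerator and denominator separately.
  f(x) = 4·x^2   ⇒   f'(x) = 8·x
  g(x) = 5·x^2   ⇒   g'(x) = 10·x
  lim(x→∞) f'(x)/g'(x) = lim(x→∞) (8·x)/(10·x)
  = 4/5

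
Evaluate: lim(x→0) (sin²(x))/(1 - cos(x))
This is a 0/0 indeterminate form.

Apply L'Hôpital's rule: differentiate numerator and denominator separately.
  f(x) = sin(x)^2   ⇒   f'(x) = 2·sin(x)·cos(x)
  g(x) = 1 - cos(x)   ⇒   g'(x) = sin(x)
  lim(x→0) f'(x)/g'(x) = lim(x→0) (2·sin(x)·cos(x))/(sin(x))
  = 2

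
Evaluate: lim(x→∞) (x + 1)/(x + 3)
This is an ∞/∞ indeterminate form.

Apply L'Hôpital's rule: differentiate numerator and denominator separately.
  f(x) = x + 1   ⇒   f'(x) = 1
  g(x) = x + 3   ⇒   g'(x) = 1
  lim(x→∞) f'(x)/g'(x) = lim(x→∞) (1)/(1)
  = 1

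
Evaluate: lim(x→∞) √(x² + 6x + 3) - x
This is an ∞-∞ indeterminate form.

Combine fractions or rationalize to convert ∞-∞ to 0/0 form:
  lim(x→∞) √(x² + 6x + 3) - x = 3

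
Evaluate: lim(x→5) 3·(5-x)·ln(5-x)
This is a 0·∞ indeterminate form.

Rewrite 0·∞ as a quotient (0/0 or ∞/∞ form), then apply L'Hôpital's rule:
  lim(x→5) 3·(5-x)·ln(5-x) = 0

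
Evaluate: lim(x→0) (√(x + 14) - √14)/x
This is a standard limit.

Factor or rationalize the expression:
  lim(x→0) (√(x + 14) - √14)/x = sqrt(14)/28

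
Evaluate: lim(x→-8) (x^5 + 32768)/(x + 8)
This is a standard limit.

Factor or rationalize the expression:
  lim(x→-8) (x^5 + 32768)/(x + 8) = 20480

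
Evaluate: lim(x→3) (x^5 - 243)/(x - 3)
This is a standard limit.

Factor or rationalize the expression:
  lim(x→3) (x^5 - 243)/(x - 3) = 405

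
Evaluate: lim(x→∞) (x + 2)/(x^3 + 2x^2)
This is an ∞/∞ indeterminate form.

Apply L'Hôpital's rule: differentiate numerator and denominator separately.
  f(x) = x + 2   ⇒   f'(x) = 1
  g(x) = x^3 + 2·x^2   ⇒   g'(x) = 3·x^2 + 4·x
  lim(x→∞) f'(x)/g'(x) = lim(x→∞) (1)/(3·x^2 + 4·x)
  = 0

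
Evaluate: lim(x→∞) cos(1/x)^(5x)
This is an exponential indeterminate form.

For exponential indeterminate forms, take the natural log:
  Let L = lim(x→∞) cos(1/x)^(5x)
  Then ln(L) = lim(x→∞) [exponent × ln(base)]
  Evaluate using L'Hôpital or standard limits, then exponentiate.
  L = 1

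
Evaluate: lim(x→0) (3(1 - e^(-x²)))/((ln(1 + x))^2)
This is a 0/0 indeterminate form.

Apply L'Hôpital's rule: differentiate numerator and denominator separately.
  f(x) = 3 - 3·e^(-x^2)   ⇒   f'(x) = 6·x·e^(-x^2)
  g(x) = ln(x + 1)^2   ⇒   g'(x) = 2·ln(x + 1)/(x + 1)
  lim(x→0) f'(x)/g'(x) = lim(x→0) (6·x·e^(-x^2))/(2·ln(x + 1)/(x + 1))
  = 3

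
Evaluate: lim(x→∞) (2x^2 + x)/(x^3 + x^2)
This is an ∞/∞ indeterminate form.

Apply L'Hôpital's rule: differentiate numerator and denominator separately.
  f(x) = 2·x^2 + x   ⇒   f'(x) = 4·x + 1
  g(x) = x^3 + x^2   ⇒   g'(x) = 3·x^2 + 2·x
  lim(x→∞) f'(x)/g'(x) = lim(x→∞) (4·x + 1)/(3·x^2 + 2·x)
  = 0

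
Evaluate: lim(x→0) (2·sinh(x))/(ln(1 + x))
This is a 0/0 indeterminate form.

Apply L'Hôpital's rule: differentiate numerator and denominator separately.
  f(x) = 2·sinh(x)   ⇒   f'(x) = 2·cosh(x)
  g(x) = ln(x + 1)   ⇒   g'(x) = 1/(x + 1)
  lim(x→0) f'(x)/g'(x) = lim(x→0) (2·cosh(x))/(1/(x + 1))
  = 2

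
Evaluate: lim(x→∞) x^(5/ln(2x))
This is an exponential indeterminate form.

For exponential indeterminate forms, take the natural log:
  Let L = lim(x→∞) x^(5/ln(2x))
  Then ln(L) = lim(x→∞) [exponent × ln(base)]
  Evaluate using L'Hôpital or standard limits, then exponentiate.
  L = e^(5)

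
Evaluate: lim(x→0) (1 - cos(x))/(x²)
This is a 0/0 indeterminate form.

Apply L'Hôpital's rule: differentiate numerator and denominator separately.
  f(x) = 1 - cos(x)   ⇒   f'(x) = sin(x)
  g(x) = x^2   ⇒   g'(x) = 2·x
  lim(x→0) f'(x)/g'(x) = lim(x→0) (sin(x))/(2·x)
  = 1/2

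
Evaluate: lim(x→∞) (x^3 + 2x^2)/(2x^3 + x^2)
This is an ∞/∞ indeterminate form.

Apply L'Hôpital's rule: differentiate numerator and denominator separately.
  f(x) = x^3 + 2·x^2   ⇒   f'(x) = 3·x^2 + 4·x
  g(x) = 2·x^3 + x^2   ⇒   g'(x) = 6·x^2 + 2·x
  lim(x→∞) f'(x)/g'(x) = lim(x→∞) (3·x^2 + 4·x)/(6·x^2 + 2·x)
  = 1/2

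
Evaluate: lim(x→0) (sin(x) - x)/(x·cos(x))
This is a 0/0 indeterminate form.

Apply L'Hôpital's rule: differentiate numerator and denominator separately.
  f(x) = -x + sin(x)   ⇒   f'(x) = cos(x) - 1
  g(x) = x·cos(x)   ⇒   g'(x) = -x·sin(x) + cos(x)
  lim(x→0) f'(x)/g'(x) = lim(x→0) (cos(x) - 1)/(-x·sin(x) + cos(x))
  = 0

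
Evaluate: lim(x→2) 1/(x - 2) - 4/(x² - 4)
This is an ∞-∞ indeterminate form.

Combine fractions or rationalize to convert ∞-∞ to 0/0 form:
  lim(x→2) 1/(x - 2) - 4/(x² - 4) = 1/4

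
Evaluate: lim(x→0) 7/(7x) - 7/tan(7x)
This is an ∞-∞ indeterminate form.

Combine fractions or rationalize to convert ∞-∞ to 0/0 form:
  lim(x→0) 7/(7x) - 7/tan(7x) = 0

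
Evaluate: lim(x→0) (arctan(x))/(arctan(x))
This is a 0/0 indeterminate form.

Apply L'Hôpital's rule: differentiate numerator and denominator separately.
  f(x) = atan(x)   ⇒   f'(x) = 1/(x^2 + 1)
  g(x) = atan(x)   ⇒   g'(x) = 1/(x^2 + 1)
  lim(x→0) f'(x)/g'(x) = lim(x→0) (1/(x^2 + 1))/(1/(x^2 + 1))
  = 1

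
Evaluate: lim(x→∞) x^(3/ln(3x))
This is an exponential indeterminate form.

For exponential indeterminate forms, take the natural log:
  Let L = lim(x→∞) x^(3/ln(3x))
  Then ln(L) = lim(x→∞) [exponent × ln(base)]
  Evaluate using L'Hôpital or standard limits, then exponentiate.
  L = e^(3)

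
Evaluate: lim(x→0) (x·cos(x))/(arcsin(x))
This is a 0/0 indeterminate form.

Apply L'Hôpital's rule: differentiate numerator and denominator separately.
  f(x) = x·cos(x)   ⇒   f'(x) = -x·sin(x) + cos(x)
  g(x) = asin(x)   ⇒   g'(x) = 1/sqrt(1 - x^2)
  lim(x→0) f'(x)/g'(x) = lim(x→0) (-x·sin(x) + cos(x))/(1/sqrt(1 - x^2))
  = 1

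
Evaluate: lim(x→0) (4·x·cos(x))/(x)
This is a 0/0 indeterminate form.

Apply L'Hôpital's rule: differentiate numerator and denominator separately.
  f(x) = 4·x·cos(x)   ⇒   f'(x) = -4·x·sin(x) + 4·cos(x)
  g(x) = x   ⇒   g'(x) = 1
  lim(x→0) f'(x)/g'(x) = lim(x→0) (-4·x·sin(x) + 4·cos(x))/(1)
  = 4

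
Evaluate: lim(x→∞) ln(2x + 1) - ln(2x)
This is an ∞-∞ indeterminate form.

Combine fractions or rationalize to convert ∞-∞ to 0/0 form:
  lim(x→∞) ln(2x + 1) - ln(2x) = 0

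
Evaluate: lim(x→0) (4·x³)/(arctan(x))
This is a 0/0 indeterminate form.

Apply L'Hôpital's rule: differentiate numerator and denominator separately.
  f(x) = 4·x^3   ⇒   f'(x) = 12·x^2
  g(x) = atan(x)   ⇒   g'(x) = 1/(x^2 + 1)
  lim(x→0) f'(x)/g'(x) = lim(x→0) (12·x^2)/(1/(x^2 + 1))
  = 0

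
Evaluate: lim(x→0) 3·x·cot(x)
This is a 0·∞ indeterminate form.

Rewrite 0·∞ as a quotient (0/0 or ∞/∞ form), then apply L'Hôpital's rule:
  lim(x→0) 3·x·cot(x) = 3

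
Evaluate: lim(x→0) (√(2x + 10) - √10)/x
This is a standard limit.

Factor or rationalize the expression:
  lim(x→0) (√(2x + 10) - √10)/x = sqrt(10)/10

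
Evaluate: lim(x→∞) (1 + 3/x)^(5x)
This is an exponential indeterminate form.

For exponential indeterminate forms, take the natural log:
  Let L = lim(x→∞) (1 + 3/x)^(5x)
  Then ln(L) = lim(x→∞) [exponent × ln(base)]
  Evaluate using L'Hôpital or standard limits, then exponentiate.
  L = e^(15)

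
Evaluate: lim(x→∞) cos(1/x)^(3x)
This is an exponential indeterminate form.

For exponential indeterminate forms, take the natural log:
  Let L = lim(x→∞) cos(1/x)^(3x)
  Then ln(L) = lim(x→∞) [exponent × ln(base)]
  Evaluate using L'Hôpital or standard limits, then exponentiate.
  L = 1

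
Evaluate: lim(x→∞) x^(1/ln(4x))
This is an exponential indeterminate form.

For exponential indeterminate forms, take the natural log:
  Let L = lim(x→∞) x^(1/ln(4x))
  Then ln(L) = lim(x→∞) [exponent × ln(base)]
  Evaluate using L'Hôpital or standard limits, then exponentiate.
  L = e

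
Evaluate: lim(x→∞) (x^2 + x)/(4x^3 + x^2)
This is an ∞/∞ indeterminate form.

Apply L'Hôpital's rule: differentiate numerator and denominator separately.
  f(x) = x^2 + x   ⇒   f'(x) = 2·x + 1
  g(x) = 4·x^3 + x^2   ⇒   g'(x) = 12·x^2 + 2·x
  lim(x→∞) f'(x)/g'(x) = lim(x→∞) (2·x + 1)/(12·x^2 + 2·x)
  = 0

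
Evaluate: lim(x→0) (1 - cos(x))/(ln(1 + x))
This is a 0/0 indeterminate form.

Apply L'Hôpital's rule: differentiate numerator and denominator separately.
  f(x) = 1 - cos(x)   ⇒   f'(x) = sin(x)
  g(x) = ln(x + 1)   ⇒   g'(x) = 1/(x + 1)
  lim(x→0) f'(x)/g'(x) = lim(x→0) (sin(x))/(1/(x + 1))
  = 0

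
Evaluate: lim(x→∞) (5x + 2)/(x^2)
This is an ∞/∞ indeterminate form.

Apply L'Hôpital's rule: differentiate numerator and denominator separately.
  f(x) = 5·x + 2   ⇒   f'(x) = 5
  g(x) = x^2   ⇒   g'(x) = 2·x
  lim(x→∞) f'(x)/g'(x) = lim(x→∞) (5)/(2·x)
  = 0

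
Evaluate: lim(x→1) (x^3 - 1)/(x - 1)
This is a standard limit.

Factor or rationalize the expression:
  lim(x→1) (x^3 - 1)/(x - 1) = 3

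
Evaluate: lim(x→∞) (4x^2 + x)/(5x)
This is an ∞/∞ indeterminate form.

Apply L'Hôpital's rule: differentiate numerator and denominator separately.
  f(x) = 4·x^2 + x   ⇒   f'(x) = 8·x + 1
  g(x) = 5·x   ⇒   g'(x) = 5
  lim(x→∞) f'(x)/g'(x) = lim(x→∞) (8·x + 1)/(5)
  = ∞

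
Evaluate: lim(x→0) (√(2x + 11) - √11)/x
This is a standard limit.

Factor or rationalize the expression:
  lim(x→0) (√(2x + 11) - √11)/x = sqrt(11)/11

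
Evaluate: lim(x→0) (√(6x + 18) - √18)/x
This is a standard limit.

Factor or rationalize the expression:
  lim(x→0) (√(6x + 18) - √18)/x = sqrt(2)/2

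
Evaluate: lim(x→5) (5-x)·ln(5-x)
This is a 0·∞ indeterminate form.

Rewrite 0·∞ as a quotient (0/0 or ∞/∞ form), then apply L'Hôpital's rule:
  lim(x→5) (5-x)·ln(5-x) = 0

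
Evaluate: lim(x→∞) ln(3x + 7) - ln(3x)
This is an ∞-∞ indeterminate form.

Combine fractions or rationalize to convert ∞-∞ to 0/0 form:
  lim(x→∞) ln(3x + 7) - ln(3x) = 0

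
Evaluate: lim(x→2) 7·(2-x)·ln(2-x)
This is a 0·∞ indeterminate form.

Rewrite 0·∞ as a quotient (0/0 or ∞/∞ form), then apply L'Hôpital's rule:
  lim(x→2) 7·(2-x)·ln(2-x) = 0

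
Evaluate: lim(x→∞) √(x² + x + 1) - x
This is an ∞-∞ indeterminate form.

Combine fractions or rationalize to convert ∞-∞ to 0/0 form:
  lim(x→∞) √(x² + x + 1) - x = 1/2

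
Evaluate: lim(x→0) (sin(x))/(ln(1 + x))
This is a 0/0 indeterminate form.

Apply L'Hôpital's rule: differentiate numerator and denominator separately.
  f(x) = sin(x)   ⇒   f'(x) = cos(x)
  g(x) = ln(x + 1)   ⇒   g'(x) = 1/(x + 1)
  lim(x→0) f'(x)/g'(x) = lim(x→0) (cos(x))/(1/(x + 1))
  = 1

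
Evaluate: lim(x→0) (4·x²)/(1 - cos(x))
This is a 0/0 indeterminate form.

Apply L'Hôpital's rule: differentiate numerator and denominator separately.
  f(x) = 4·x^2   ⇒   f'(x) = 8·x
  g(x) = 1 - cos(x)   ⇒   g'(x) = sin(x)
  lim(x→0) f'(x)/g'(x) = lim(x→0) (8·x)/(sin(x))
  = 8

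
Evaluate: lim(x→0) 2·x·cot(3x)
This is a 0·∞ indeterminate form.

Rewrite 0·∞ as a quotient (0/0 or ∞/∞ form), then apply L'Hôpital's rule:
  lim(x→0) 2·x·cot(3x) = 2/3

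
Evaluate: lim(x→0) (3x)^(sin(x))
This is an exponential indeterminate form.

For exponential indeterminate forms, take the natural log:
  Let L = lim(x→0) (3x)^(sin(x))
  Then ln(L) = lim(x→0) [exponent × ln(base)]
  Evaluate using L'Hôpital or standard limits, then exponentiate.
  L = 1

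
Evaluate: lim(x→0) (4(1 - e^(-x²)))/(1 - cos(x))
This is a 0/0 indeterminate form.

Apply L'Hôpital's rule: differentiate numerator and denominator separately.
  f(x) = 4 - 4·e^(-x^2)   ⇒   f'(x) = 8·x·e^(-x^2)
  g(x) = 1 - cos(x)   ⇒   g'(x) = sin(x)
  lim(x→0) f'(x)/g'(x) = lim(x→0) (8·x·e^(-x^2))/(sin(x))
  = 8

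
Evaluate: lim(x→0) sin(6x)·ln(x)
This is a 0·∞ indeterminate form.

Rewrite 0·∞ as a quotient (0/0 or ∞/∞ form), then apply L'Hôpital's rule:
  lim(x→0) sin(6x)·ln(x) = 0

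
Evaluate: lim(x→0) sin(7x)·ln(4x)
This is a 0·∞ indeterminate form.

Rewrite 0·∞ as a quotient (0/0 or ∞/∞ form), then apply L'Hôpital's rule:
  lim(x→0) sin(7x)·ln(4x) = 0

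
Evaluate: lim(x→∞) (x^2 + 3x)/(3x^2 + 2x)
This is an ∞/∞ indeterminate form.

Apply L'Hôpital's rule: differentiate numerator and denominator separately.
  f(x) = x^2 + 3·x   ⇒   f'(x) = 2·x + 3
  g(x) = 3·x^2 + 2·x   ⇒   g'(x) = 6·x + 2
  lim(x→∞) f'(x)/g'(x) = lim(x→∞) (2·x + 3)/(6·x + 2)
  = 1/3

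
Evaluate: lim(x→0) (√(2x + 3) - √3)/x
This is a standard limit.

Factor or rationalize the expression:
  lim(x→0) (√(2x + 3) - √3)/x = sqrt(3)/3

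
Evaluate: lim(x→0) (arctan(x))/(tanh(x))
This is a 0/0 indeterminate form.

Apply L'Hôpital's rule: differentiate numerator and denominator separately.
  f(x) = atan(x)   ⇒   f'(x) = 1/(x^2 + 1)
  g(x) = tanh(x)   ⇒   g'(x) = 1 - tanh(x)^2
  lim(x→0) f'(x)/g'(x) = lim(x→0) (1/(x^2 + 1))/(1 - tanh(x)^2)
  = 1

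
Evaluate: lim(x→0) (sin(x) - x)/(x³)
This is a 0/0 indeterminate form.

Apply L'Hôpital's rule: differentiate numerator and denominator separately.
  f(x) = -x + sin(x)   ⇒   f'(x) = cos(x) - 1
  g(x) = x^3   ⇒   g'(x) = 3·x^2
  lim(x→0) f'(x)/g'(x) = lim(x→0) (cos(x) - 1)/(3·x^2)
  = -1/6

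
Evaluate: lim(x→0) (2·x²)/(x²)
This is a 0/0 indeterminate form.

Apply L'Hôpital's rule: differentiate numerator and denominator separately.
  f(x) = 2·x^2   ⇒   f'(x) = 4·x
  g(x) = x^2   ⇒   g'(x) = 2·x
  lim(x→0) f'(x)/g'(x) = lim(x→0) (4·x)/(2·x)
  = 2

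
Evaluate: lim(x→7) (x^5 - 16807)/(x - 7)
This is a standard limit.

Factor or rationalize the expression:
  lim(x→7) (x^5 - 16807)/(x - 7) = 12005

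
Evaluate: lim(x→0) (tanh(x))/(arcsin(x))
This is a 0/0 indeterminate form.

Apply L'Hôpital's rule: differentiate numerator and denominator separately.
  f(x) = tanh(x)   ⇒   f'(x) = 1 - tanh(x)^2
  g(x) = asin(x)   ⇒   g'(x) = 1/sqrt(1 - x^2)
  lim(x→0) f'(x)/g'(x) = lim(x→0) (1 - tanh(x)^2)/(1/sqrt(1 - x^2))
  = 1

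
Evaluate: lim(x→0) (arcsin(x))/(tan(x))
This is a 0/0 indeterminate form.

Apply L'Hôpital's rule: differentiate numerator and denominator separately.
  f(x) = asin(x)   ⇒   f'(x) = 1/sqrt(1 - x^2)
  g(x) = tan(x)   ⇒   g'(x) = tan(x)^2 + 1
  lim(x→0) f'(x)/g'(x) = lim(x→0) (1/sqrt(1 - x^2))/(tan(x)^2 + 1)
  = 1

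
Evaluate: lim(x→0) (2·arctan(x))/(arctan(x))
This is a 0/0 indeterminate form.

Apply L'Hôpital's rule: differentiate numerator and denominator separately.
  f(x) = 2·atan(x)   ⇒   f'(x) = 2/(x^2 + 1)
  g(x) = atan(x)   ⇒   g'(x) = 1/(x^2 + 1)
  lim(x→0) f'(x)/g'(x) = lim(x→0) (2/(x^2 + 1))/(1/(x^2 + 1))
  = 2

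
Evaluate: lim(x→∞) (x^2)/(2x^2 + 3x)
This is an ∞/∞ indeterminate form.

Apply L'Hôpital's rule: differentiate numerator and denominator separately.
  f(x) = x^2   ⇒   f'(x) = 2·x
  g(x) = 2·x^2 + 3·x   ⇒   g'(x) = 4·x + 3
  lim(x→∞) f'(x)/g'(x) = lim(x→∞) (2·x)/(4·x + 3)
  = 1/2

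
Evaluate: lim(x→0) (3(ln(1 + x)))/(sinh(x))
This is a 0/0 indeterminate form.

Apply L'Hôpital's rule: differentiate numerator and denominator separately.
  f(x) = 3·ln(x + 1)   ⇒   f'(x) = 3/(x + 1)
  g(x) = sinh(x)   ⇒   g'(x) = cosh(x)
  lim(x→0) f'(x)/g'(x) = lim(x→0) (3/(x + 1))/(cosh(x))
  = 3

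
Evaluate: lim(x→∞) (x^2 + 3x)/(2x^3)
This is an ∞/∞ indeterminate form.

Apply L'Hôpital's rule: differentiate numerator and denominator separately.
  f(x) = x^2 + 3·x   ⇒   f'(x) = 2·x + 3
  g(x) = 2·x^3   ⇒   g'(x) = 6·x^2
  lim(x→∞) f'(x)/g'(x) = lim(x→∞) (2·x + 3)/(6·x^2)
  = 0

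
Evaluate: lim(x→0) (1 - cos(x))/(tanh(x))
This is a 0/0 indeterminate form.

Apply L'Hôpital's rule: differentiate numerator and denominator separately.
  f(x) = 1 - cos(x)   ⇒   f'(x) = sin(x)
  g(x) = tanh(x)   ⇒   g'(x) = 1 - tanh(x)^2
  lim(x→0) f'(x)/g'(x) = lim(x→0) (sin(x))/(1 - tanh(x)^2)
  = 0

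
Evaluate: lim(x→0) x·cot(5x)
This is a 0·∞ indeterminate form.

Rewrite 0·∞ as a quotient (0/0 or ∞/∞ form), then apply L'Hôpital's rule:
  lim(x→0) x·cot(5x) = 1/5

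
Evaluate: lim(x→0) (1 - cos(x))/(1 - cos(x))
This is a 0/0 indeterminate form.

Apply L'Hôpital's rule: differentiate numerator and denominator separately.
  f(x) = 1 - cos(x)   ⇒   f'(x) = sin(x)
  g(x) = 1 - cos(x)   ⇒   g'(x) = sin(x)
  lim(x→0) f'(x)/g'(x) = lim(x→0) (sin(x))/(sin(x))
  = 1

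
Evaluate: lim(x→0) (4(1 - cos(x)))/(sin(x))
This is a 0/0 indeterminate form.

Apply L'Hôpital's rule: differentiate numerator and denominator separately.
  f(x) = 4 - 4·cos(x)   ⇒   f'(x) = 4·sin(x)
  g(x) = sin(x)   ⇒   g'(x) = cos(x)
  lim(x→0) f'(x)/g'(x) = lim(x→0) (4·sin(x))/(cos(x))
  = 0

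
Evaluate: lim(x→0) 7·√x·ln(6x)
This is a 0·∞ indeterminate form.

Rewrite 0·∞ as a quotient (0/0 or ∞/∞ form), then apply L'Hôpital's rule:
  lim(x→0) 7·√x·ln(6x) = 0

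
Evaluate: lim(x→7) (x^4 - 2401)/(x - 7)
This is a standard limit.

Factor or rationalize the expression:
  lim(x→7) (x^4 - 2401)/(x - 7) = 1372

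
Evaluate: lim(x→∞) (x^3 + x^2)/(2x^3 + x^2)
This is an ∞/∞ indeterminate form.

Apply L'Hôpital's rule: differentiate numerator and denominator separately.
  f(x) = x^3 + x^2   ⇒   f'(x) = 3·x^2 + 2·x
  g(x) = 2·x^3 + x^2   ⇒   g'(x) = 6·x^2 + 2·x
  lim(x→∞) f'(x)/g'(x) = lim(x→∞) (3·x^2 + 2·x)/(6·x^2 + 2·x)
  = 1/2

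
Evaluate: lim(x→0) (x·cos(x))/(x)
This is a 0/0 indeterminate form.

Apply L'Hôpital's rule: differentiate numerator and denominator separately.
  f(x) = x·cos(x)   ⇒   f'(x) = -x·sin(x) + cos(x)
  g(x) = x   ⇒   g'(x) = 1
  lim(x→0) f'(x)/g'(x) = lim(x→0) (-x·sin(x) + cos(x))/(1)
  = 1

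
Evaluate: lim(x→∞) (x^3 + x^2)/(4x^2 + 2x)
This is an ∞/∞ indeterminate form.

Apply L'Hôpital's rule: differentiate numerator and denominator separately.
  f(x) = x^3 + x^2   ⇒   f'(x) = 3·x^2 + 2·x
  g(x) = 4·x^2 + 2·x   ⇒   g'(x) = 8·x + 2
  lim(x→∞) f'(x)/g'(x) = lim(x→∞) (3·x^2 + 2·x)/(8·x + 2)
  = ∞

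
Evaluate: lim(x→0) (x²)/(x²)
This is a 0/0 indeterminate form.

Apply L'Hôpital's rule: differentiate numerator and denominator separately.
  f(x) = x^2   ⇒   f'(x) = 2·x
  g(x) = x^2   ⇒   g'(x) = 2·x
  lim(x→0) f'(x)/g'(x) = lim(x→0) (2·x)/(2·x)
  = 1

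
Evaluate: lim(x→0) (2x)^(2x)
This is an exponential indeterminate form.

For exponential indeterminate forms, take the natural log:
  Let L = lim(x→0) (2x)^(2x)
  Then ln(L) = lim(x→0) [exponent × ln(base)]
  Evaluate using L'Hôpital or standard limits, then exponentiate.
  L = 1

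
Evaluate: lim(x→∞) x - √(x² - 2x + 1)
This is an ∞-∞ indeterminate form.

Combine fractions or rationalize to convert ∞-∞ to 0/0 form:
  lim(x→∞) x - √(x² - 2x + 1) = 1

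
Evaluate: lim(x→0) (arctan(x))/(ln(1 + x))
This is a 0/0 indeterminate form.

Apply L'Hôpital's rule: differentiate numerator and denominator separately.
  f(x) = atan(x)   ⇒   f'(x) = 1/(x^2 + 1)
  g(x) = ln(x + 1)   ⇒   g'(x) = 1/(x + 1)
  lim(x→0) f'(x)/g'(x) = lim(x→0) (1/(x^2 + 1))/(1/(x + 1))
  = 1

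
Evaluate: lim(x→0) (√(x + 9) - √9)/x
This is a standard limit.

Factor or rationalize the expression:
  lim(x→0) (√(x + 9) - √9)/x = 1/6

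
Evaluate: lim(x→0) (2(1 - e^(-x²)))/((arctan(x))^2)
This is a 0/0 indeterminate form.

Apply L'Hôpital's rule: differentiate numerator and denominator separately.
  f(x) = 2 - 2·e^(-x^2)   ⇒   f'(x) = 4·x·e^(-x^2)
  g(x) = atan(x)^2   ⇒   g'(x) = 2·atan(x)/(x^2 + 1)
  lim(x→0) f'(x)/g'(x) = lim(x→0) (4·x·e^(-x^2))/(2·atan(x)/(x^2 + 1))
  = 2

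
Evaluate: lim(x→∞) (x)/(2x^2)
This is an ∞/∞ indeterminate form.

Apply L'Hôpital's rule: differentiate numerator and denominator separately.
  f(x) = x   ⇒   f'(x) = 1
  g(x) = 2·x^2   ⇒   g'(x) = 4·x
  lim(x→∞) f'(x)/g'(x) = lim(x→∞) (1)/(4·x)
  = 0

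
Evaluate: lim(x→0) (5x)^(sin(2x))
This is an exponential indeterminate form.

For exponential indeterminate forms, take the natural log:
  Let L = lim(x→0) (5x)^(sin(2x))
  Then ln(L) = lim(x→0) [exponent × ln(base)]
  Evaluate using L'Hôpital or standard limits, then exponentiate.
  L = 1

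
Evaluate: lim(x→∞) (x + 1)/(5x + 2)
This is an ∞/∞ indeterminate form.

Apply L'Hôpital's rule: differentiate numerator and denominator separately.
  f(x) = x + 1   ⇒   f'(x) = 1
  g(x) = 5·x + 2   ⇒   g'(x) = 5
  lim(x→∞) f'(x)/g'(x) = lim(x→∞) (1)/(5)
  = 1/5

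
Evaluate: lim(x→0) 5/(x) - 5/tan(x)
This is an ∞-∞ indeterminate form.

Combine fractions or rationalize to convert ∞-∞ to 0/0 form:
  lim(x→0) 5/(x) - 5/tan(x) = 0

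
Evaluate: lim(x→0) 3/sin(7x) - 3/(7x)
This is an ∞-∞ indeterminate form.

Combine fractions or rationalize to convert ∞-∞ to 0/0 form:
  lim(x→0) 3/sin(7x) - 3/(7x) = 0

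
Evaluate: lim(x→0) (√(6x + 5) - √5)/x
This is a standard limit.

Factor or rationalize the expression:
  lim(x→0) (√(6x + 5) - √5)/x = 3·sqrt(5)/5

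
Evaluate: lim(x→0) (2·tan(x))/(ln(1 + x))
This is a 0/0 indeterminate form.

Apply L'Hôpital's rule: differentiate numerator and denominator separately.
  f(x) = 2·tan(x)   ⇒   f'(x) = 2·tan(x)^2 + 2
  g(x) = ln(x + 1)   ⇒   g'(x) = 1/(x + 1)
  lim(x→0) f'(x)/g'(x) = lim(x→0) (2·tan(x)^2 + 2)/(1/(x + 1))
  = 2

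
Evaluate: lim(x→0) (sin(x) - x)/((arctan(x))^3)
This is a 0/0 indeterminate form.

Apply L'Hôpital's rule: differentiate numerator and denominator separately.
  f(x) = -x + sin(x)   ⇒   f'(x) = cos(x) - 1
  g(x) = atan(x)^3   ⇒   g'(x) = 3·atan(x)^2/(x^2 + 1)
  lim(x→0) f'(x)/g'(x) = lim(x→0) (cos(x) - 1)/(3·atan(x)^2/(x^2 + 1))
  = -1/6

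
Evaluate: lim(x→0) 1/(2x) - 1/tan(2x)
This is an ∞-∞ indeterminate form.

Combine fractions or rationalize to convert ∞-∞ to 0/0 form:
  lim(x→0) 1/(2x) - 1/tan(2x) = 0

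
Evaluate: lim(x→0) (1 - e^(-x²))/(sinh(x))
This is a 0/0 indeterminate form.

Apply L'Hôpital's rule: differentiate numerator and denominator separately.
  f(x) = 1 - e^(-x^2)   ⇒   f'(x) = 2·x·e^(-x^2)
  g(x) = sinh(x)   ⇒   g'(x) = cosh(x)
  lim(x→0) f'(x)/g'(x) = lim(x→0) (2·x·e^(-x^2))/(cosh(x))
  = 0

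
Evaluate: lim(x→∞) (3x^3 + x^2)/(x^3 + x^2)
This is an ∞/∞ indeterminate form.

Apply L'Hôpital's rule: differentiate numerator and denominator separately.
  f(x) = 3·x^3 + x^2   ⇒   f'(x) = 9·x^2 + 2·x
  g(x) = x^3 + x^2   ⇒   g'(x) = 3·x^2 + 2·x
  lim(x→∞) f'(x)/g'(x) = lim(x→∞) (9·x^2 + 2·x)/(3·x^2 + 2·x)
  = 3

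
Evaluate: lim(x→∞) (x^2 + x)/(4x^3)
This is an ∞/∞ indeterminate form.

Apply L'Hôpital's rule: differentiate numerator and denominator separately.
  f(x) = x^2 + x   ⇒   f'(x) = 2·x + 1
  g(x) = 4·x^3   ⇒   g'(x) = 12·x^2
  lim(x→∞) f'(x)/g'(x) = lim(x→∞) (2·x + 1)/(12·x^2)
  = 0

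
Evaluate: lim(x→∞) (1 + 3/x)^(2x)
This is an exponential indeterminate form.

For exponential indeterminate forms, take the natural log:
  Let L = lim(x→∞) (1 + 3/x)^(2x)
  Then ln(L) = lim(x→∞) [exponent × ln(base)]
  Evaluate using L'Hôpital or standard limits, then exponentiate.
  L = e^(6)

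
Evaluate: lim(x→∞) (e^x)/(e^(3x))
This is an ∞/∞ indeterminate form.

Apply L'Hôpital's rule: differentiate numerator and denominator separately.
  f(x) = e^(x)   ⇒   f'(x) = e^(x)
  g(x) = e^(3·x)   ⇒   g'(x) = 3·e^(3·x)
  lim(x→∞) f'(x)/g'(x) = lim(x→∞) (e^(x))/(3·e^(3·x))
  = 0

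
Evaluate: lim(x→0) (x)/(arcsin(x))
This is a 0/0 indeterminate form.

Apply L'Hôpital's rule: differentiate numerator and denominator separately.
  f(x) = x   ⇒   f'(x) = 1
  g(x) = asin(x)   ⇒   g'(x) = 1/sqrt(1 - x^2)
  lim(x→0) f'(x)/g'(x) = lim(x→0) (1)/(1/sqrt(1 - x^2))
  = 1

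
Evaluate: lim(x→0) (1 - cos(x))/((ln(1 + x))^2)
This is a 0/0 indeterminate form.

Apply L'Hôpital's rule: differentiate numerator and denominator separately.
  f(x) = 1 - cos(x)   ⇒   f'(x) = sin(x)
  g(x) = ln(x + 1)^2   ⇒   g'(x) = 2·ln(x + 1)/(x + 1)
  lim(x→0) f'(x)/g'(x) = lim(x→0) (sin(x))/(2·ln(x + 1)/(x + 1))
  = 1/2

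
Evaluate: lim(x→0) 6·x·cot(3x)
This is a 0·∞ indeterminate form.

Rewrite 0·∞ as a quotient (0/0 or ∞/∞ form), then apply L'Hôpital's rule:
  lim(x→0) 6·x·cot(3x) = 2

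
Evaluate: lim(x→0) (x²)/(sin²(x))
This is a 0/0 indeterminate form.

Apply L'Hôpital's rule: differentiate numerator and denominator separately.
  f(x) = x^2   ⇒   f'(x) = 2·x
  g(x) = sin(x)^2   ⇒   g'(x) = 2·sin(x)·cos(x)
  lim(x→0) f'(x)/g'(x) = lim(x→0) (2·x)/(2·sin(x)·cos(x))
  = 1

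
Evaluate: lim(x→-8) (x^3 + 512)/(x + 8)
This is a standard limit.

Factor or rationalize the expression:
  lim(x→-8) (x^3 + 512)/(x + 8) = 192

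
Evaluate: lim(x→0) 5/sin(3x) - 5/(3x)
This is an ∞-∞ indeterminate form.

Combine fractions or rationalize to convert ∞-∞ to 0/0 form:
  lim(x→0) 5/sin(3x) - 5/(3x) = 0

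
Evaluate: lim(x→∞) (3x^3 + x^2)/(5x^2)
This is an ∞/∞ indeterminate form.

Apply L'Hôpital's rule: differentiate numerator and denominator separately.
  f(x) = 3·x^3 + x^2   ⇒   f'(x) = 9·x^2 + 2·x
  g(x) = 5·x^2   ⇒   g'(x) = 10·x
  lim(x→∞) f'(x)/g'(x) = lim(x→∞) (9·x^2 + 2·x)/(10·x)
  = ∞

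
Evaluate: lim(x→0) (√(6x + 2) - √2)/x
This is a standard limit.

Factor or rationalize the expression:
  lim(x→0) (√(6x + 2) - √2)/x = 3·sqrt(2)/2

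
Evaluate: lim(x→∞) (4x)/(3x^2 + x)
This is an ∞/∞ indeterminate form.

Apply L'Hôpital's rule: differentiate numerator and denominator separately.
  f(x) = 4·x   ⇒   f'(x) = 4
  g(x) = 3·x^2 + x   ⇒   g'(x) = 6·x + 1
  lim(x→∞) f'(x)/g'(x) = lim(x→∞) (4)/(6·x + 1)
  = 0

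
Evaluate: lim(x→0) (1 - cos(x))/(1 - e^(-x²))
This is a 0/0 indeterminate form.

Apply L'Hôpital's rule: differentiate numerator and denominator separately.
  f(x) = 1 - cos(x)   ⇒   f'(x) = sin(x)
  g(x) = 1 - e^(-x^2)   ⇒   g'(x) = 2·x·e^(-x^2)
  lim(x→0) f'(x)/g'(x) = lim(x→0) (sin(x))/(2·x·e^(-x^2))
  = 1/2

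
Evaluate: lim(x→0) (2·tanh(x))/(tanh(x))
This is a 0/0 indeterminate form.

Apply L'Hôpital's rule: differentiate numerator and denominator separately.
  f(x) = 2·tanh(x)   ⇒   f'(x) = 2 - 2·tanh(x)^2
  g(x) = tanh(x)   ⇒   g'(x) = 1 - tanh(x)^2
  lim(x→0) f'(x)/g'(x) = lim(x→0) (2 - 2·tanh(x)^2)/(1 - tanh(x)^2)
  = 2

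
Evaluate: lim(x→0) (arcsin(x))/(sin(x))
This is a 0/0 indeterminate form.

Apply L'Hôpital's rule: differentiate numerator and denominator separately.
  f(x) = asin(x)   ⇒   f'(x) = 1/sqrt(1 - x^2)
  g(x) = sin(x)   ⇒   g'(x) = cos(x)
  lim(x→0) f'(x)/g'(x) = lim(x→0) (1/sqrt(1 - x^2))/(cos(x))
  = 1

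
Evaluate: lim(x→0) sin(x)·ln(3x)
This is a 0·∞ indeterminate form.

Rewrite 0·∞ as a quotient (0/0 or ∞/∞ form), then apply L'Hôpital's rule:
  lim(x→0) sin(x)·ln(3x) = 0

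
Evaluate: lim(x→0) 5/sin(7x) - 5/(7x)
This is an ∞-∞ indeterminate form.

Combine fractions or rationalize to convert ∞-∞ to 0/0 form:
  lim(x→0) 5/sin(7x) - 5/(7x) = 0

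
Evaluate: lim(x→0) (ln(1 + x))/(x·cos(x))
This is a 0/0 indeterminate form.

Apply L'Hôpital's rule: differentiate numerator and denominator separately.
  f(x) = ln(x + 1)   ⇒   f'(x) = 1/(x + 1)
  g(x) = x·cos(x)   ⇒   g'(x) = -x·sin(x) + cos(x)
  lim(x→0) f'(x)/g'(x) = lim(x→0) (1/(x + 1))/(-x·sin(x) + cos(x))
  = 1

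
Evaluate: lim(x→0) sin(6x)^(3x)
This is an exponential indeterminate form.

For exponential indeterminate forms, take the natural log:
  Let L = lim(x→0) sin(6x)^(3x)
  Then ln(L) = lim(x→0) [exponent × ln(base)]
  Evaluate using L'Hôpital or standard limits, then exponentiate.
  L = 1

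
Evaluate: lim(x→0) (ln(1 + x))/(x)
This is a 0/0 indeterminate form.

Apply L'Hôpital's rule: differentiate numerator and denominator separately.
  f(x) = ln(x + 1)   ⇒   f'(x) = 1/(x + 1)
  g(x) = x   ⇒   g'(x) = 1
  lim(x→0) f'(x)/g'(x) = lim(x→0) (1/(x + 1))/(1)
  = 1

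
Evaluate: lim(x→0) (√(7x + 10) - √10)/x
This is a standard limit.

Factor or rationalize the expression:
  lim(x→0) (√(7x + 10) - √10)/x = 7·sqrt(10)/20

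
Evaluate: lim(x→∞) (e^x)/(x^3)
This is an ∞/∞ indeterminate form.

Apply L'Hôpital's rule: differentiate numerator and denominator separately.
  f(x) = e^(x)   ⇒   f'(x) = e^(x)
  g(x) = x^3   ⇒   g'(x) = 3·x^2
  lim(x→∞) f'(x)/g'(x) = lim(x→∞) (e^(x))/(3·x^2)
  = ∞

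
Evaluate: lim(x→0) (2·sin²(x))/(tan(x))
This is a 0/0 indeterminate form.

Apply L'Hôpital's rule: differentiate numerator and denominator separately.
  f(x) = 2·sin(x)^2   ⇒   f'(x) = 4·sin(x)·cos(x)
  g(x) = tan(x)   ⇒   g'(x) = tan(x)^2 + 1
  lim(x→0) f'(x)/g'(x) = lim(x→0) (4·sin(x)·cos(x))/(tan(x)^2 + 1)
  = 0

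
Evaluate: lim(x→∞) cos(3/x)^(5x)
This is an exponential indeterminate form.

For exponential indeterminate forms, take the natural log:
  Let L = lim(x→∞) cos(3/x)^(5x)
  Then ln(L) = lim(x→∞) [exponent × ln(base)]
  Evaluate using L'Hôpital or standard limits, then exponentiate.
  L = 1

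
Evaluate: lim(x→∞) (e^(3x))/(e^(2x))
This is an ∞/∞ indeterminate form.

Apply L'Hôpital's rule: differentiate numerator and denominator separately.
  f(x) = e^(3·x)   ⇒   f'(x) = 3·e^(3·x)
  g(x) = e^(2·x)   ⇒   g'(x) = 2·e^(2·x)
  lim(x→∞) f'(x)/g'(x) = lim(x→∞) (3·e^(3·x))/(2·e^(2·x))
  = ∞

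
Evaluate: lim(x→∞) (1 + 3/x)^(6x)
This is an exponential indeterminate form.

For exponential indeterminate forms, take the natural log:
  Let L = lim(x→∞) (1 + 3/x)^(6x)
  Then ln(L) = lim(x→∞) [exponent × ln(base)]
  Evaluate using L'Hôpital or standard limits, then exponentiate.
  L = e^(18)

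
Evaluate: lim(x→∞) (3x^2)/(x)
This is an ∞/∞ indeterminate form.

Apply L'Hôpital's rule: differentiate numerator and denominator separately.
  f(x) = 3·x^2   ⇒   f'(x) = 6·x
  g(x) = x   ⇒   g'(x) = 1
  lim(x→∞) f'(x)/g'(x) = lim(x→∞) (6·x)/(1)
  = ∞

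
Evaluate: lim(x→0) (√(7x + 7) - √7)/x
This is a standard limit.

Factor or rationalize the expression:
  lim(x→0) (√(7x + 7) - √7)/x = sqrt(7)/2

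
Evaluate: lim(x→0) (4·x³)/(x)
This is a 0/0 indeterminate form.

Apply L'Hôpital's rule: differentiate numerator and denominator separately.
  f(x) = 4·x^3   ⇒   f'(x) = 12·x^2
  g(x) = x   ⇒   g'(x) = 1
  lim(x→0) f'(x)/g'(x) = lim(x→0) (12·x^2)/(1)
  = 0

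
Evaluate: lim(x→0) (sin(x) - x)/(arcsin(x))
This is a 0/0 indeterminate form.

Apply L'Hôpital's rule: differentiate numerator and denominator separately.
  f(x) = -x + sin(x)   ⇒   f'(x) = cos(x) - 1
  g(x) = asin(x)   ⇒   g'(x) = 1/sqrt(1 - x^2)
  lim(x→0) f'(x)/g'(x) = lim(x→0) (cos(x) - 1)/(1/sqrt(1 - x^2))
  = 0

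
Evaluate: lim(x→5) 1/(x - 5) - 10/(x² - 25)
This is an ∞-∞ indeterminate form.

Combine fractions or rationalize to convert ∞-∞ to 0/0 form:
  lim(x→5) 1/(x - 5) - 10/(x² - 25) = 1/10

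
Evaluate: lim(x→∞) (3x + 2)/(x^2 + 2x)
This is an ∞/∞ indeterminate form.

Apply L'Hôpital's rule: differentiate numerator and denominator separately.
  f(x) = 3·x + 2   ⇒   f'(x) = 3
  g(x) = x^2 + 2·x   ⇒   g'(x) = 2·x + 2
  lim(x→∞) f'(x)/g'(x) = lim(x→∞) (3)/(2·x + 2)
  = 0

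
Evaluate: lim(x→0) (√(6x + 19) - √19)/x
This is a standard limit.

Factor or rationalize the expression:
  lim(x→0) (√(6x + 19) - √19)/x = 3·sqrt(19)/19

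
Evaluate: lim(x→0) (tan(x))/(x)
This is a 0/0 indeterminate form.

Apply L'Hôpital's rule: differentiate numerator and denominator separately.
  f(x) = tan(x)   ⇒   f'(x) = tan(x)^2 + 1
  g(x) = x   ⇒   g'(x) = 1
  lim(x→0) f'(x)/g'(x) = lim(x→0) (tan(x)^2 + 1)/(1)
  = 1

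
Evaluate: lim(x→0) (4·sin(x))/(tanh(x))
This is a 0/0 indeterminate form.

Apply L'Hôpital's rule: differentiate numerator and denominator separately.
  f(x) = 4·sin(x)   ⇒   f'(x) = 4·cos(x)
  g(x) = tanh(x)   ⇒   g'(x) = 1 - tanh(x)^2
  lim(x→0) f'(x)/g'(x) = lim(x→0) (4·cos(x))/(1 - tanh(x)^2)
  = 4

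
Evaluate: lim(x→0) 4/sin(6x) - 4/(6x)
This is an ∞-∞ indeterminate form.

Combine fractions or rationalize to convert ∞-∞ to 0/0 form:
  lim(x→0) 4/sin(6x) - 4/(6x) = 0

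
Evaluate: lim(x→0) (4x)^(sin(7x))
This is an exponential indeterminate form.

For exponential indeterminate forms, take the natural log:
  Let L = lim(x→0) (4x)^(sin(7x))
  Then ln(L) = lim(x→0) [exponent × ln(base)]
  Evaluate using L'Hôpital or standard limits, then exponentiate.
  L = 1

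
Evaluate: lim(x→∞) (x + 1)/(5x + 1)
This is an ∞/∞ indeterminate form.

Apply L'Hôpital's rule: differentiate numerator and denominator separately.
  f(x) = x + 1   ⇒   f'(x) = 1
  g(x) = 5·x + 1   ⇒   g'(x) = 5
  lim(x→∞) f'(x)/g'(x) = lim(x→∞) (1)/(5)
  = 1/5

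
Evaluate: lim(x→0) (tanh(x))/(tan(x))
This is a 0/0 indeterminate form.

Apply L'Hôpital's rule: differentiate numerator and denominator separately.
  f(x) = tanh(x)   ⇒   f'(x) = 1 - tanh(x)^2
  g(x) = tan(x)   ⇒   g'(x) = tan(x)^2 + 1
  lim(x→0) f'(x)/g'(x) = lim(x→0) (1 - tanh(x)^2)/(tan(x)^2 + 1)
  = 1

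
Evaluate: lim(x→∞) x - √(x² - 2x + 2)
This is an ∞-∞ indeterminate form.

Combine fractions or rationalize to convert ∞-∞ to 0/0 form:
  lim(x→∞) x - √(x² - 2x + 2) = 1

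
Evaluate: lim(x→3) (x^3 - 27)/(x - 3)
This is a standard limit.

Factor or rationalize the expression:
  lim(x→3) (x^3 - 27)/(x - 3) = 27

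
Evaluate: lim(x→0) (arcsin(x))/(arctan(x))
This is a 0/0 indeterminate form.

Apply L'Hôpital's rule: differentiate numerator and denominator separately.
  f(x) = asin(x)   ⇒   f'(x) = 1/sqrt(1 - x^2)
  g(x) = atan(x)   ⇒   g'(x) = 1/(x^2 + 1)
  lim(x→0) f'(x)/g'(x) = lim(x→0) (1/sqrt(1 - x^2))/(1/(x^2 + 1))
  = 1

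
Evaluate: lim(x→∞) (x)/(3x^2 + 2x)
This is an ∞/∞ indeterminate form.

Apply L'Hôpital's rule: differentiate numerator and denominator separately.
  f(x) = x   ⇒   f'(x) = 1
  g(x) = 3·x^2 + 2·x   ⇒   g'(x) = 6·x + 2
  lim(x→∞) f'(x)/g'(x) = lim(x→∞) (1)/(6·x + 2)
  = 0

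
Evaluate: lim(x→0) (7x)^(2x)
This is an exponential indeterminate form.

For exponential indeterminate forms, take the natural log:
  Let L = lim(x→0) (7x)^(2x)
  Then ln(L) = lim(x→0) [exponent × ln(base)]
  Evaluate using L'Hôpital or standard limits, then exponentiate.
  L = 1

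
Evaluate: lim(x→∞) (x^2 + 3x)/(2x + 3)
This is an ∞/∞ indeterminate form.

Apply L'Hôpital's rule: differentiate numerator and denominator separately.
  f(x) = x^2 + 3·x   ⇒   f'(x) = 2·x + 3
  g(x) = 2·x + 3   ⇒   g'(x) = 2
  lim(x→∞) f'(x)/g'(x) = lim(x→∞) (2·x + 3)/(2)
  = ∞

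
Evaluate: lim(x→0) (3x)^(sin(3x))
This is an exponential indeterminate form.

For exponential indeterminate forms, take the natural log:
  Let L = lim(x→0) (3x)^(sin(3x))
  Then ln(L) = lim(x→0) [exponent × ln(base)]
  Evaluate using L'Hôpital or standard limits, then exponentiate.
  L = 1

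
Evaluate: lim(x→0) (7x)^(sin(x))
This is an exponential indeterminate form.

For exponential indeterminate forms, take the natural log:
  Let L = lim(x→0) (7x)^(sin(x))
  Then ln(L) = lim(x→0) [exponent × ln(base)]
  Evaluate using L'Hôpital or standard limits, then exponentiate.
  L = 1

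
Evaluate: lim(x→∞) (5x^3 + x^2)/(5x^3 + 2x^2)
This is an ∞/∞ indeterminate form.

Apply L'Hôpital's rule: differentiate numerator and denominator separately.
  f(x) = 5·x^3 + x^2   ⇒   f'(x) = 15·x^2 + 2·x
  g(x) = 5·x^3 + 2·x^2   ⇒   g'(x) = 15·x^2 + 4·x
  lim(x→∞) f'(x)/g'(x) = lim(x→∞) (15·x^2 + 2·x)/(15·x^2 + 4·x)
  = 1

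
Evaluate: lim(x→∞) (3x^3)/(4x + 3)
This is an ∞/∞ indeterminate form.

Apply L'Hôpital's rule: differentiate numerator and denominator separately.
  f(x) = 3·x^3   ⇒   f'(x) = 9·x^2
  g(x) = 4·x + 3   ⇒   g'(x) = 4
  lim(x→∞) f'(x)/g'(x) = lim(x→∞) (9·x^2)/(4)
  = ∞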